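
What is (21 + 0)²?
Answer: 441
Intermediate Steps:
(21 + 0)² = 21² = 441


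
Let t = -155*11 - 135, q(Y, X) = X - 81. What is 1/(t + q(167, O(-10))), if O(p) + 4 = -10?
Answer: -1/1935 ≈ -0.00051680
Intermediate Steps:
O(p) = -14 (O(p) = -4 - 10 = -14)
q(Y, X) = -81 + X
t = -1840 (t = -1705 - 135 = -1840)
1/(t + q(167, O(-10))) = 1/(-1840 + (-81 - 14)) = 1/(-1840 - 95) = 1/(-1935) = -1/1935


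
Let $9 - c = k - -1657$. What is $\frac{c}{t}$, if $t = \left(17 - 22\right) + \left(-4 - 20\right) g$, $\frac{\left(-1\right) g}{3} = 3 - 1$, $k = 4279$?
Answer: $- \frac{5927}{139} \approx -42.64$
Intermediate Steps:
$g = -6$ ($g = - 3 \left(3 - 1\right) = \left(-3\right) 2 = -6$)
$c = -5927$ ($c = 9 - \left(4279 - -1657\right) = 9 - \left(4279 + 1657\right) = 9 - 5936 = -5927$)
$t = 139$ ($t = \left(17 - 22\right) + \left(-4 - 20\right) \left(-6\right) = \left(17 - 22\right) - -144 = -5 + 144 = 139$)
$\frac{c}{t} = - \frac{5927}{139}$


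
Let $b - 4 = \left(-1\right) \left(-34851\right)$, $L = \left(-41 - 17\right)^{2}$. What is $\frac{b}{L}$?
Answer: $\frac{34855}{3364} \approx 10.361$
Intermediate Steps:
$L = 3364$ ($L = \left(-58\right)^{2} = 3364$)
$b = 34855$ ($b = 4 - -34851 = 4 + 34851 = 34855$)
$\frac{b}{L} = \frac{34855}{3364}$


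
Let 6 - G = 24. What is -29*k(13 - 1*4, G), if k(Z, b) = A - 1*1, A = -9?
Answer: 290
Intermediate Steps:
G = -18 (G = 6 - 1*24 = 6 - 24 = -18)
k(Z, b) = -10 (k(Z, b) = -9 - 1*1 = -9 - 1 = -10)
-29*k(13 - 1*4, G) = -29*(-10) = 290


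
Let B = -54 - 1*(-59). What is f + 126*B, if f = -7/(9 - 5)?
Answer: 2513/4 ≈ 628.25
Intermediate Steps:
B = 5 (B = -54 + 59 = 5)
f = -7/4 ≈ -1.7500
f + 126*B = -7/4 + 126*5 = -7/4 + 630 = 2513/4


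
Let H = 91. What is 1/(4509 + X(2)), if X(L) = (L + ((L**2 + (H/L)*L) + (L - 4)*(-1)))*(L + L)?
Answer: 1/4905 ≈ 0.00020387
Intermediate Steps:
X(L) = 2*L*(95 + L**2) (X(L) = (L + ((L**2 + (91/L)*L) + (L - 4)*(-1)))*(L + L) = (L + ((L**2 + 91) + (-4 + L)*(-1)))*(2*L) = (L + ((91 + L**2) + (4 - L)))*(2*L) = (L + (95 + L**2 - L))*(2*L) = (95 + L**2)*(2*L) = 2*L*(95 + L**2))
1/(4509 + X(2)) = 1/(4509 + 2*2*(95 + 2**2)) = 1/(4509 + 2*2*(95 + 4)) = 1/(4509 + 2*2*99) = 1/(4509 + 396) = 1/4905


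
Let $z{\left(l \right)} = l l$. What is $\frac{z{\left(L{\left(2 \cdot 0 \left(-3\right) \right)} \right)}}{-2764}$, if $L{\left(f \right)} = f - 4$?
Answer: $- \frac{4}{691} \approx -0.0057887$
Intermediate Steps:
$L{\left(f \right)} = -4 + f$ ($L{\left(f \right)} = f - 4 = -4 + f$)
$z{\left(l \right)} = l^{2}$
$\frac{z{\left(L{\left(2 \cdot 0 \left(-3\right) \right)} \right)}}{-2764} = \frac{\left(-4 + 2 \cdot 0 \left(-3\right)\right)^{2}}{-2764} = \left(-4 + 0 \left(-3\right)\right)^{2} \left(- \frac{1}{2764}\right) = \left(-4 + 0\right)^{2} \left(- \frac{1}{2764}\right) = \left(-4\right)^{2} \left(- \frac{1}{2764}\right) = 16 \left(- \frac{1}{2764}\right) = - \frac{4}{691}$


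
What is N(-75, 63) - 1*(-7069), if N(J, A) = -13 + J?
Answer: 6981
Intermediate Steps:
N(-75, 63) - 1*(-7069) = (-13 - 75) - 1*(-7069) = -88 + 7069 = 6981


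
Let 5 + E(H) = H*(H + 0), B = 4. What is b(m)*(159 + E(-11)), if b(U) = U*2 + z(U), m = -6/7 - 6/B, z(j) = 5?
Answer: 550/7 ≈ 78.571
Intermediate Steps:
m = -33/14 (m = -6/7 - 6/4 = -6*⅐ - 6*¼ = -6/7 - 3/2 = -33/14 ≈ -2.3571)
E(H) = -5 + H² (E(H) = -5 + H*(H + 0) = -5 + H*H = -5 + H²)
b(U) = 5 + 2*U (b(U) = U*2 + 5 = 2*U + 5 = 5 + 2*U)
b(m)*(159 + E(-11)) = (5 + 2*(-33/14))*(159 + (-5 + (-11)²)) = (5 - 33/7)*(159 + (-5 + 121)) = 2*(159 + 116)/7 = (2/7)*275 = 550/7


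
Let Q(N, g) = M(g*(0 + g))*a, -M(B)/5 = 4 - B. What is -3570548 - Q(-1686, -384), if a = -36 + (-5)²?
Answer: 4539312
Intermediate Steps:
a = -11 (a = -36 + 25 = -11)
M(B) = -20 + 5*B (M(B) = -5*(4 - B) = -20 + 5*B)
Q(N, g) = 220 - 55*g² (Q(N, g) = (-20 + 5*(g*(0 + g)))*(-11) = (-20 + 5*(g*g))*(-11) = (-20 + 5*g²)*(-11) = 220 - 55*g²)
-3570548 - Q(-1686, -384) = -3570548 - (220 - 55*(-384)²) = -3570548 - (220 - 55*147456) = -3570548 - (220 - 8110080) = -3570548 - 1*(-8109860) = -3570548 + 8109860 = 4539312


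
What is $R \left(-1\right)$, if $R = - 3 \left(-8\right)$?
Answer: $-24$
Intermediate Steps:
$R = 24$ ($R = \left(-1\right) \left(-24\right) = 24$)
$R \left(-1\right) = 24 \left(-1\right) = -24$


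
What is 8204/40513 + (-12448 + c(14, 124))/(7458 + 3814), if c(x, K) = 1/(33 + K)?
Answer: -64657322239/71696018152 ≈ -0.90183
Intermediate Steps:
8204/40513 + (-12448 + c(14, 124))/(7458 + 3814) = 8204/40513 + (-12448 + 1/(33 + 124))/(7458 + 3814) = 8204*(1/40513) + (-12448 + 1/157)/11272 = 8204/40513 + (-12448 + 1/157)*(1/11272) = 8204/40513 - 1954335/157*1/11272 = 8204/40513 - 1954335/1769704 = -64657322239/71696018152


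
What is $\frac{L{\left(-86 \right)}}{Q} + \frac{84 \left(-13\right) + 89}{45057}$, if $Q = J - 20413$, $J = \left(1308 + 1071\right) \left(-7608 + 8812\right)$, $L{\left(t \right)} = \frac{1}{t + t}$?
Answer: $- \frac{490618815005}{22039690845012} \approx -0.022261$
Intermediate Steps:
$L{\left(t \right)} = \frac{1}{2 t}$
$J = 2864316$ ($J = 2379 \cdot 1204 = 2864316$)
$Q = 2843903$ ($Q = 2864316 - 20413 = 2843903$)
$\frac{L{\left(-86 \right)}}{Q} + \frac{84 \left(-13\right) + 89}{45057} = \frac{\frac{1}{2} \frac{1}{-86}}{2843903} + \frac{84 \left(-13\right) + 89}{45057} = \frac{1}{2} \left(- \frac{1}{86}\right) \frac{1}{2843903} + \left(-1092 + 89\right) \frac{1}{45057} = \left(- \frac{1}{172}\right) \frac{1}{2843903} - \frac{1003}{45057} = - \frac{1}{489151316} - \frac{1003}{45057} = - \frac{490618815005}{22039690845012}$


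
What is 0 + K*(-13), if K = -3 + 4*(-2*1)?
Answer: 143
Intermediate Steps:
K = -11 (K = -3 + 4*(-2) = -3 - 8 = -11)
0 + K*(-13) = 0 - 11*(-13) = 0 + 143 = 143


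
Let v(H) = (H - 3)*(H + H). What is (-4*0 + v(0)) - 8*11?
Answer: -88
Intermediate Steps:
v(H) = 2*H*(-3 + H) (v(H) = (-3 + H)*(2*H) = 2*H*(-3 + H))
(-4*0 + v(0)) - 8*11 = (-4*0 + 2*0*(-3 + 0)) - 8*11 = (0 + 2*0*(-3)) - 88 = (0 + 0) - 88 = 0 - 88 = -88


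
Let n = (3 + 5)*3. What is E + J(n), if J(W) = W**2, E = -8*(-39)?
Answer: 888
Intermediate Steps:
n = 24 (n = 8*3 = 24)
E = 312
E + J(n) = 312 + 24**2 = 312 + 576 = 888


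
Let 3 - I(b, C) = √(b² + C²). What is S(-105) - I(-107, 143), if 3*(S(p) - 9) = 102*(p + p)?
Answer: -7134 + √31898 ≈ -6955.4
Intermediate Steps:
I(b, C) = 3 - √(C² + b²) (I(b, C) = 3 - √(b² + C²) = 3 - √(C² + b²))
S(p) = 9 + 68*p (S(p) = 9 + (102*(p + p))/3 = 9 + (102*(2*p))/3 = 9 + (204*p)/3 = 9 + 68*p)
S(-105) - I(-107, 143) = (9 + 68*(-105)) - (3 - √(143² + (-107)²)) = (9 - 7140) - (3 - √(20449 + 11449)) = -7131 - (3 - √31898) = -7131 + (-3 + √31898) = -7134 + √31898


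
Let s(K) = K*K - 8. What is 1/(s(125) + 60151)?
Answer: 1/75768 ≈ 1.3198e-5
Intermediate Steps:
s(K) = -8 + K² (s(K) = K² - 8 = -8 + K²)
1/(s(125) + 60151) = 1/((-8 + 125²) + 60151) = 1/((-8 + 15625) + 60151) = 1/(15617 + 60151) = 1/75768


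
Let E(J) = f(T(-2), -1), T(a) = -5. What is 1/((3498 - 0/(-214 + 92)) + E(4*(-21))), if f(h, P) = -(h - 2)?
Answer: 1/3505 ≈ 0.00028531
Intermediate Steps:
f(h, P) = 2 - h (f(h, P) = -(-2 + h) = 2 - h)
E(J) = 7 (E(J) = 2 - 1*(-5) = 2 + 5 = 7)
1/((3498 - 0/(-214 + 92)) + E(4*(-21))) = 1/((3498 - 0/(-214 + 92)) + 7) = 1/((3498 - 0/(-122)) + 7) = 1/((3498 - 0*(-1)/122) + 7) = 1/((3498 - 1*0) + 7) = 1/((3498 + 0) + 7) = 1/(3498 + 7) = 1/3505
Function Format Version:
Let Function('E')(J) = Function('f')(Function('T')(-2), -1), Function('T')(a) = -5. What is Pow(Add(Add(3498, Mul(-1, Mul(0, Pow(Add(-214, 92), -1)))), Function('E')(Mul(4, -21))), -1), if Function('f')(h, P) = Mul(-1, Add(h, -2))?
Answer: Rational(1, 3505) ≈ 0.00028531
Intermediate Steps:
Function('f')(h, P) = Add(2, Mul(-1, h)) (Function('f')(h, P) = Mul(-1, Add(-2, h)) = Add(2, Mul(-1, h)))
Function('E')(J) = 7 (Function('E')(J) = Add(2, Mul(-1, -5)) = Add(2, 5) = 7)
Pow(Add(Add(3498, Mul(-1, Mul(0, Pow(Add(-214, 92), -1)))), Function('E')(Mul(4, -21))), -1) = Pow(Add(Add(3498, Mul(-1, Mul(0, Pow(Add(-214, 92), -1)))), 7), -1) = Pow(Add(Add(3498, Mul(-1, Mul(0, Pow(-122, -1)))), 7), -1) = Pow(Add(Add(3498, Mul(-1, Mul(0, Rational(-1, 122)))), 7), -1) = Pow(Add(Add(3498, Mul(-1, 0)), 7), -1) = Pow(Add(Add(3498, 0), 7), -1) = Pow(Add(3498, 7), -1) = Pow(3505, -1) = Rational(1, 3505)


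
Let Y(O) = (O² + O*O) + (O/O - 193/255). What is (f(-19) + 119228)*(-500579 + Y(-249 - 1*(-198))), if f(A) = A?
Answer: -15058608791257/255 ≈ -5.9053e+10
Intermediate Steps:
Y(O) = 62/255 + 2*O² (Y(O) = (O² + O²) + (1 - 193*1/255) = 2*O² + (1 - 193/255) = 2*O² + 62/255 = 62/255 + 2*O²)
(f(-19) + 119228)*(-500579 + Y(-249 - 1*(-198))) = (-19 + 119228)*(-500579 + (62/255 + 2*(-249 - 1*(-198))²)) = 119209*(-500579 + (62/255 + 2*(-249 + 198)²)) = 119209*(-500579 + (62/255 + 2*(-51)²)) = 119209*(-500579 + (62/255 + 2*2601)) = 119209*(-500579 + (62/255 + 5202)) = 119209*(-500579 + 1326572/255) = 119209*(-126321073/255) = -15058608791257/255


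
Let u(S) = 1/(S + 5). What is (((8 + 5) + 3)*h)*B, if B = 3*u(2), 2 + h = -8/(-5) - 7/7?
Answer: -48/5 ≈ -9.6000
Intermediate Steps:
h = -7/5 (h = -2 + (-8/(-5) - 7/7) = -2 + (-8*(-⅕) - 7*⅐) = -2 + (8/5 - 1) = -2 + ⅗ = -7/5 ≈ -1.4000)
u(S) = 1/(5 + S)
B = 3/7 (B = 3/(5 + 2) = 3/7 ≈ 0.42857)
(((8 + 5) + 3)*h)*B = (((8 + 5) + 3)*(-7/5))*(3/7) = ((13 + 3)*(-7/5))*(3/7) = (16*(-7/5))*(3/7) = -112/5*3/7 = -48/5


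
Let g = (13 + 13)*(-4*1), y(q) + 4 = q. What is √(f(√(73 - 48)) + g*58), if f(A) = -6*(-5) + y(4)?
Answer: I*√6002 ≈ 77.473*I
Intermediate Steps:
y(q) = -4 + q
f(A) = 30 (f(A) = -6*(-5) + (-4 + 4) = 30 + 0 = 30)
g = -104 (g = 26*(-4) = -104)
√(f(√(73 - 48)) + g*58) = √(30 - 104*58) = √(30 - 6032) = √(-6002) = I*√6002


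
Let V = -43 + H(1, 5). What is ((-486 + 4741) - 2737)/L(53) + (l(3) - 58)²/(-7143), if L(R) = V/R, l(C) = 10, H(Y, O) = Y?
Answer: -31932205/16667 ≈ -1915.9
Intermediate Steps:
V = -42 (V = -43 + 1 = -42)
L(R) = -42/R
((-486 + 4741) - 2737)/L(53) + (l(3) - 58)²/(-7143) = ((-486 + 4741) - 2737)/((-42/53)) + (10 - 58)²/(-7143) = (4255 - 2737)/((-42*1/53)) + (-48)²*(-1/7143) = 1518/(-42/53) + 2304*(-1/7143) = 1518*(-53/42) - 768/2381 = -13409/7 - 768/2381 = -31932205/16667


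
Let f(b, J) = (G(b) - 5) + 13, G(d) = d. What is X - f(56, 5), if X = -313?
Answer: -377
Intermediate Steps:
f(b, J) = 8 + b (f(b, J) = (b - 5) + 13 = (-5 + b) + 13 = 8 + b)
X - f(56, 5) = -313 - (8 + 56) = -313 - 1*64 = -313 - 64 = -377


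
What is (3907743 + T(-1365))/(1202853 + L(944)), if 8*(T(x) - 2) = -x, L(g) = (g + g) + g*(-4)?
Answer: 6252665/1921544 ≈ 3.2540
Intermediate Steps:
L(g) = -2*g (L(g) = 2*g - 4*g = -2*g)
T(x) = 2 - x/8 (T(x) = 2 + (-x)/8 = 2 - x/8)
(3907743 + T(-1365))/(1202853 + L(944)) = (3907743 + (2 - ⅛*(-1365)))/(1202853 - 2*944) = (3907743 + (2 + 1365/8))/(1202853 - 1888) = (3907743 + 1381/8)/1200965 = (31263325/8)*(1/1200965) = 6252665/1921544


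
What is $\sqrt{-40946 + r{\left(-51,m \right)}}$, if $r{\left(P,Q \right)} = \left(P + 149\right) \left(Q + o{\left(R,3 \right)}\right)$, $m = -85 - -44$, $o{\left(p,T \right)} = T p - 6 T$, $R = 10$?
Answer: $2 i \sqrt{10947} \approx 209.26 i$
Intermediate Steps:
$o{\left(p,T \right)} = - 6 T + T p$
$m = -41$ ($m = -85 + 44 = -41$)
$r{\left(P,Q \right)} = \left(12 + Q\right) \left(149 + P\right)$ ($r{\left(P,Q \right)} = \left(P + 149\right) \left(Q + 3 \left(-6 + 10\right)\right) = \left(149 + P\right) \left(Q + 3 \cdot 4\right) = \left(149 + P\right) \left(Q + 12\right) = \left(149 + P\right) \left(12 + Q\right) = \left(12 + Q\right) \left(149 + P\right)$)
$\sqrt{-40946 + r{\left(-51,m \right)}} = \sqrt{-40946 + \left(1788 + 12 \left(-51\right) + 149 \left(-41\right) - -2091\right)} = \sqrt{-40946 + \left(1788 - 612 - 6109 + 2091\right)} = \sqrt{-40946 - 2842} = \sqrt{-43788} = 2 i \sqrt{10947}$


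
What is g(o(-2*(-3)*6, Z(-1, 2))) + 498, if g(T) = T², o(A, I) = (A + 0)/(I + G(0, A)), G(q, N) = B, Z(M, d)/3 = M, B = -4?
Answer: 25698/49 ≈ 524.45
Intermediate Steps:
Z(M, d) = 3*M
G(q, N) = -4
o(A, I) = A/(-4 + I) (o(A, I) = (A + 0)/(I - 4) = A/(-4 + I))
g(o(-2*(-3)*6, Z(-1, 2))) + 498 = ((-2*(-3)*6)/(-4 + 3*(-1)))² + 498 = ((6*6)/(-4 - 3))² + 498 = (36/(-7))² + 498 = (36*(-⅐))² + 498 = (-36/7)² + 498 = 1296/49 + 498 = 25698/49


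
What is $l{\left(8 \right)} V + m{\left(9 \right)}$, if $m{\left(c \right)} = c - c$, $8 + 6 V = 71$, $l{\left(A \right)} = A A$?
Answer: $672$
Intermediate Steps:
$l{\left(A \right)} = A^{2}$
$V = \frac{21}{2}$ ($V = - \frac{4}{3} + \frac{1}{6} \cdot 71 = - \frac{4}{3} + \frac{71}{6} = \frac{21}{2} \approx 10.5$)
$m{\left(c \right)} = 0$
$l{\left(8 \right)} V + m{\left(9 \right)} = 8^{2} \cdot \frac{21}{2} + 0 = 64 \cdot \frac{21}{2} + 0 = 672 + 0 = 672$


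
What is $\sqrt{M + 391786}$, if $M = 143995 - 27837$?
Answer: $2 \sqrt{126986} \approx 712.7$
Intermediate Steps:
$M = 116158$ ($M = 143995 - 27837 = 116158$)
$\sqrt{M + 391786} = \sqrt{116158 + 391786} = \sqrt{507944} = 2 \sqrt{126986}$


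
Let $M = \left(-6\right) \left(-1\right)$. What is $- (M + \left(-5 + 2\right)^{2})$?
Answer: $-15$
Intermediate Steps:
$M = 6$
$- (M + \left(-5 + 2\right)^{2}) = - (6 + \left(-5 + 2\right)^{2}) = - (6 + \left(-3\right)^{2}) = - (6 + 9) = \left(-1\right) 15 = -15$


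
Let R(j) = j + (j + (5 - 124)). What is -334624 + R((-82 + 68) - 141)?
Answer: -335053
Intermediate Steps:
R(j) = -119 + 2*j (R(j) = j + (j - 119) = j + (-119 + j) = -119 + 2*j)
-334624 + R((-82 + 68) - 141) = -334624 + (-119 + 2*((-82 + 68) - 141)) = -334624 + (-119 + 2*(-14 - 141)) = -334624 + (-119 + 2*(-155)) = -334624 + (-119 - 310) = -334624 - 429 = -335053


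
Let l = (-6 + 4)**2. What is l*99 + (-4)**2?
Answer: 412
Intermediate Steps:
l = 4 (l = (-2)**2 = 4)
l*99 + (-4)**2 = 4*99 + (-4)**2 = 396 + 16 = 412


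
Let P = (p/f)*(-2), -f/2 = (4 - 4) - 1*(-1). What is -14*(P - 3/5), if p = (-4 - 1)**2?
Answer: -1708/5 ≈ -341.60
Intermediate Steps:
f = -2 (f = -2*((4 - 4) - 1*(-1)) = -2*(0 + 1) = -2*1 = -2)
p = 25 (p = (-5)**2 = 25)
P = 25 (P = (25/(-2))*(-2) = (25*(-1/2))*(-2) = -25/2*(-2) = 25)
-14*(P - 3/5) = -14*(25 - 3/5) = -14*122/5 = -1708/5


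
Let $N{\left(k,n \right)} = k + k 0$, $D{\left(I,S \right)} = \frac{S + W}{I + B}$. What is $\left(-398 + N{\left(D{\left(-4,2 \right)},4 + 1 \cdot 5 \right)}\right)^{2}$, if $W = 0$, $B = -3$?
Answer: $\frac{7772944}{49} \approx 1.5863 \cdot 10^{5}$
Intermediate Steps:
$D{\left(I,S \right)} = \frac{S}{-3 + I}$ ($D{\left(I,S \right)} = \frac{S + 0}{I - 3} = \frac{S}{-3 + I}$)
$N{\left(k,n \right)} = k$ ($N{\left(k,n \right)} = k + 0 = k$)
$\left(-398 + N{\left(D{\left(-4,2 \right)},4 + 1 \cdot 5 \right)}\right)^{2} = \left(-398 + \frac{2}{-3 - 4}\right)^{2} = \left(-398 + \frac{2}{-7}\right)^{2} = \left(-398 + 2 \left(- \frac{1}{7}\right)\right)^{2} = \left(-398 - \frac{2}{7}\right)^{2} = \left(- \frac{2788}{7}\right)^{2} = \frac{7772944}{49}$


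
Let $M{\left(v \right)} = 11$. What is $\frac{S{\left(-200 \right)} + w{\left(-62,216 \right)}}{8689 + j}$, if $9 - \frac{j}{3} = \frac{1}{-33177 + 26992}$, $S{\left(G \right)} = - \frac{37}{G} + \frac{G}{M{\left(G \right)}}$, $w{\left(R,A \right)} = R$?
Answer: $- \frac{217703341}{23719723720} \approx -0.0091782$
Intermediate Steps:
$S{\left(G \right)} = - \frac{37}{G} + \frac{G}{11}$
$j = \frac{166998}{6185}$ ($j = 27 - \frac{3}{-33177 + 26992} = 27 - \frac{3}{-6185} = 27 - - \frac{3}{6185} = 27 + \frac{3}{6185} = \frac{166998}{6185} \approx 27.0$)
$\frac{S{\left(-200 \right)} + w{\left(-62,216 \right)}}{8689 + j} = \frac{\left(- \frac{37}{-200} + \frac{1}{11} \left(-200\right)\right) - 62}{8689 + \frac{166998}{6185}} = \frac{\left(\left(-37\right) \left(- \frac{1}{200}\right) - \frac{200}{11}\right) - 62}{\frac{53908463}{6185}} = \left(\left(\frac{37}{200} - \frac{200}{11}\right) - 62\right) \frac{6185}{53908463} = \left(- \frac{39593}{2200} - 62\right) \frac{6185}{53908463} = \left(- \frac{175993}{2200}\right) \frac{6185}{53908463} = - \frac{217703341}{23719723720}$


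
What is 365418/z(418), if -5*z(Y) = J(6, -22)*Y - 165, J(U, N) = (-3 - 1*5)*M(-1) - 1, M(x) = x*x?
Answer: 609030/1309 ≈ 465.26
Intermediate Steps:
M(x) = x**2
J(U, N) = -9 (J(U, N) = (-3 - 1*5)*(-1)**2 - 1 = (-3 - 5)*1 - 1 = -8*1 - 1 = -8 - 1 = -9)
z(Y) = 33 + 9*Y/5 (z(Y) = -(-9*Y - 165)/5 = -(-165 - 9*Y)/5 = 33 + 9*Y/5)
365418/z(418) = 365418/(33 + (9/5)*418) = 365418/(33 + 3762/5) = 365418/(3927/5) = 365418*(5/3927) = 609030/1309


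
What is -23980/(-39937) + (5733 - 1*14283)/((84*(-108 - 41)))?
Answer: 106932505/83308582 ≈ 1.2836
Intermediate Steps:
-23980/(-39937) + (5733 - 1*14283)/((84*(-108 - 41))) = -23980*(-1/39937) + (5733 - 14283)/((84*(-149))) = 23980/39937 - 8550/(-12516) = 23980/39937 - 8550*(-1/12516) = 23980/39937 + 1425/2086 = 106932505/83308582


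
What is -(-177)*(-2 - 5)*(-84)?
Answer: 104076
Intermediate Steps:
-(-177)*(-2 - 5)*(-84) = -(-177)*(-7)*(-84) = -59*21*(-84) = -1239*(-84) = 104076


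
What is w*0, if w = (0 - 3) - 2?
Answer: 0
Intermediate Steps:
w = -5 (w = -3 - 2 = -5)
w*0 = -5*0 = 0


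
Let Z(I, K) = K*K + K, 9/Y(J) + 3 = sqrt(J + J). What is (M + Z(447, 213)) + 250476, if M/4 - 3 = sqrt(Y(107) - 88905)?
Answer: 296070 + 4*sqrt(266724 - 88905*sqrt(214))/sqrt(-3 + sqrt(214)) ≈ 2.9607e+5 + 1192.7*I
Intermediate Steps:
Y(J) = 9/(-3 + sqrt(2)*sqrt(J)) (Y(J) = 9/(-3 + sqrt(J + J)) = 9/(-3 + sqrt(2*J)) = 9/(-3 + sqrt(2)*sqrt(J)))
M = 12 + 4*sqrt(-88905 + 9/(-3 + sqrt(214))) (M = 12 + 4*sqrt(9/(-3 + sqrt(2)*sqrt(107)) - 88905) = 12 + 4*sqrt(9/(-3 + sqrt(214)) - 88905) = 12 + 4*sqrt(-88905 + 9/(-3 + sqrt(214))) ≈ 12.0 + 1192.7*I)
Z(I, K) = K + K**2 (Z(I, K) = K**2 + K = K + K**2)
(M + Z(447, 213)) + 250476 = ((12 + 4*sqrt(266724 - 88905*sqrt(214))/sqrt(-3 + sqrt(214))) + 213*(1 + 213)) + 250476 = ((12 + 4*sqrt(266724 - 88905*sqrt(214))/sqrt(-3 + sqrt(214))) + 213*214) + 250476 = ((12 + 4*sqrt(266724 - 88905*sqrt(214))/sqrt(-3 + sqrt(214))) + 45582) + 250476 = (45594 + 4*sqrt(266724 - 88905*sqrt(214))/sqrt(-3 + sqrt(214))) + 250476 = 296070 + 4*sqrt(266724 - 88905*sqrt(214))/sqrt(-3 + sqrt(214))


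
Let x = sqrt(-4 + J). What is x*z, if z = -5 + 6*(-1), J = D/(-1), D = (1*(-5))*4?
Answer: -44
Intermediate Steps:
D = -20 (D = -5*4 = -20)
J = 20 (J = -20/(-1) = -20*(-1) = 20)
z = -11 (z = -5 - 6 = -11)
x = 4 (x = sqrt(-4 + 20) = sqrt(16) = 4)
x*z = 4*(-11) = -44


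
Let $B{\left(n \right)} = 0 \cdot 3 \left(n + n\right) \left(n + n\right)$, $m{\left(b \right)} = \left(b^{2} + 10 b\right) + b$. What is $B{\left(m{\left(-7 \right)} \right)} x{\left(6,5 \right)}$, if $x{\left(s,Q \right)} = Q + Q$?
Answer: $0$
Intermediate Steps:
$m{\left(b \right)} = b^{2} + 11 b$
$x{\left(s,Q \right)} = 2 Q$
$B{\left(n \right)} = 0$ ($B{\left(n \right)} = 0 \cdot 2 n 2 n = 0 \cdot 4 n^{2} = 0$)
$B{\left(m{\left(-7 \right)} \right)} x{\left(6,5 \right)} = 0 \cdot 2 \cdot 5 = 0 \cdot 10 = 0$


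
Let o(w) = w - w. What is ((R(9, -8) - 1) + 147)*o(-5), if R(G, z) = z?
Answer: 0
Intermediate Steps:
o(w) = 0
((R(9, -8) - 1) + 147)*o(-5) = ((-8 - 1) + 147)*0 = (-9 + 147)*0 = 138*0 = 0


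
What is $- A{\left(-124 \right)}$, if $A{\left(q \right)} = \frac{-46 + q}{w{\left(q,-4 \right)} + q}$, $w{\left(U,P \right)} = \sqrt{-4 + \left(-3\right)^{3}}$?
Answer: $- \frac{680}{497} - \frac{170 i \sqrt{31}}{15407} \approx -1.3682 - 0.061434 i$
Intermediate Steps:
$w{\left(U,P \right)} = i \sqrt{31}$ ($w{\left(U,P \right)} = \sqrt{-4 - 27} = \sqrt{-31} = i \sqrt{31}$)
$A{\left(q \right)} = \frac{-46 + q}{q + i \sqrt{31}}$ ($A{\left(q \right)} = \frac{-46 + q}{i \sqrt{31} + q} = \frac{-46 + q}{q + i \sqrt{31}}$)
$- A{\left(-124 \right)} = - \frac{-46 - 124}{-124 + i \sqrt{31}} = - \frac{-170}{-124 + i \sqrt{31}} = \frac{170}{-124 + i \sqrt{31}}$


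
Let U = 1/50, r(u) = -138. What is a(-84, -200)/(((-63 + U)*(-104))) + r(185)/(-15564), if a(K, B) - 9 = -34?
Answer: 1072477/212381156 ≈ 0.0050498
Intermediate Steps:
a(K, B) = -25 (a(K, B) = 9 - 34 = -25)
U = 1/50 ≈ 0.020000
a(-84, -200)/(((-63 + U)*(-104))) + r(185)/(-15564) = -25*(-1/(104*(-63 + 1/50))) - 138/(-15564) = -25/((-3149/50*(-104))) - 138*(-1/15564) = -25/163748/25 + 23/2594 = -25*25/163748 + 23/2594 = -625/163748 + 23/2594 = 1072477/212381156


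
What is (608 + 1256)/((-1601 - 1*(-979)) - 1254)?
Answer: -466/469 ≈ -0.99360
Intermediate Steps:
(608 + 1256)/((-1601 - 1*(-979)) - 1254) = 1864/((-1601 + 979) - 1254) = 1864/(-622 - 1254) = 1864/(-1876) = 1864*(-1/1876) = -466/469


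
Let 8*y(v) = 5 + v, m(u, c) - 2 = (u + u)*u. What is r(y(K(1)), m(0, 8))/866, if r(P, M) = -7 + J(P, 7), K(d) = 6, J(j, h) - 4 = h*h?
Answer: 23/433 ≈ 0.053118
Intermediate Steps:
J(j, h) = 4 + h**2 (J(j, h) = 4 + h*h = 4 + h**2)
m(u, c) = 2 + 2*u**2 (m(u, c) = 2 + (u + u)*u = 2 + (2*u)*u = 2 + 2*u**2)
y(v) = 5/8 + v/8 (y(v) = (5 + v)/8 = 5/8 + v/8)
r(P, M) = 46 (r(P, M) = -7 + (4 + 7**2) = -7 + (4 + 49) = -7 + 53 = 46)
r(y(K(1)), m(0, 8))/866 = 46/866 = 46*(1/866) = 23/433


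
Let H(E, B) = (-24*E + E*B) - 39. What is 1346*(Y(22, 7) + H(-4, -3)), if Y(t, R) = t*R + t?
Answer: 329770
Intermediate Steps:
H(E, B) = -39 - 24*E + B*E (H(E, B) = (-24*E + B*E) - 39 = -39 - 24*E + B*E)
Y(t, R) = t + R*t (Y(t, R) = R*t + t = t + R*t)
1346*(Y(22, 7) + H(-4, -3)) = 1346*(22*(1 + 7) + (-39 - 24*(-4) - 3*(-4))) = 1346*(22*8 + (-39 + 96 + 12)) = 1346*(176 + 69) = 1346*245 = 329770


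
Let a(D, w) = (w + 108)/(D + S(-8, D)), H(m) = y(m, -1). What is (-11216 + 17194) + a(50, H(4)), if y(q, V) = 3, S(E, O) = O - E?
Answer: 215245/36 ≈ 5979.0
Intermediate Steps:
H(m) = 3
a(D, w) = (108 + w)/(8 + 2*D) (a(D, w) = (w + 108)/(D + (D - 1*(-8))) = (108 + w)/(D + (D + 8)) = (108 + w)/(D + (8 + D)) = (108 + w)/(8 + 2*D))
(-11216 + 17194) + a(50, H(4)) = (-11216 + 17194) + (108 + 3)/(2*(4 + 50)) = 5978 + (½)*111/54 = 5978 + (½)*(1/54)*111 = 5978 + 37/36 = 215245/36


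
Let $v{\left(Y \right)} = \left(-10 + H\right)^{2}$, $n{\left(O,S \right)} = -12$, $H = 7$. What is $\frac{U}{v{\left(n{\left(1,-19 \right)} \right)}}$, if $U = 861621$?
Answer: $\frac{287207}{3} \approx 95736.0$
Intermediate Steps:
$v{\left(Y \right)} = 9$ ($v{\left(Y \right)} = \left(-10 + 7\right)^{2} = \left(-3\right)^{2} = 9$)
$\frac{U}{v{\left(n{\left(1,-19 \right)} \right)}} = \frac{861621}{9} = 861621 \cdot \frac{1}{9} = \frac{287207}{3}$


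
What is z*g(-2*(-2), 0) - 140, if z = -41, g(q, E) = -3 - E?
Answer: -17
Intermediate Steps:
z*g(-2*(-2), 0) - 140 = -41*(-3 - 1*0) - 140 = -41*(-3 + 0) - 140 = -41*(-3) - 140 = 123 - 140 = -17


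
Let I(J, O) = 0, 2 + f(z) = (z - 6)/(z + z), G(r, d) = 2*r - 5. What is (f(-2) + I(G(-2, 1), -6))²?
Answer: 0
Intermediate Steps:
G(r, d) = -5 + 2*r
f(z) = -2 + (-6 + z)/(2*z) (f(z) = -2 + (z - 6)/(z + z) = -2 + (-6 + z)/((2*z)) = -2 + (-6 + z)*(1/(2*z)) = -2 + (-6 + z)/(2*z))
(f(-2) + I(G(-2, 1), -6))² = ((-3/2 - 3/(-2)) + 0)² = ((-3/2 - 3*(-½)) + 0)² = ((-3/2 + 3/2) + 0)² = (0 + 0)² = 0² = 0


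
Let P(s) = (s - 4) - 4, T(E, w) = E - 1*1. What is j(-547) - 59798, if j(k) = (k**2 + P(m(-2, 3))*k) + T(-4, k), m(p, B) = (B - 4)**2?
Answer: 243235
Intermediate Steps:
T(E, w) = -1 + E (T(E, w) = E - 1 = -1 + E)
m(p, B) = (-4 + B)**2
P(s) = -8 + s (P(s) = (-4 + s) - 4 = -8 + s)
j(k) = -5 + k**2 - 7*k (j(k) = (k**2 + (-8 + (-4 + 3)**2)*k) + (-1 - 4) = (k**2 + (-8 + (-1)**2)*k) - 5 = (k**2 + (-8 + 1)*k) - 5 = (k**2 - 7*k) - 5 = -5 + k**2 - 7*k)
j(-547) - 59798 = (-5 + (-547)**2 - 7*(-547)) - 59798 = (-5 + 299209 + 3829) - 59798 = 303033 - 59798 = 243235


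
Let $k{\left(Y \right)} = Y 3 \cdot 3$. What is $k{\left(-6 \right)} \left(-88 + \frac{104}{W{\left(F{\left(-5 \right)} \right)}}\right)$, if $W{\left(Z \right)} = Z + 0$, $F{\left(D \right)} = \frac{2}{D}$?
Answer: $18792$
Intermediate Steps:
$k{\left(Y \right)} = 9 Y$ ($k{\left(Y \right)} = 3 Y 3 = 9 Y$)
$W{\left(Z \right)} = Z$
$k{\left(-6 \right)} \left(-88 + \frac{104}{W{\left(F{\left(-5 \right)} \right)}}\right) = 9 \left(-6\right) \left(-88 + \frac{104}{2 \frac{1}{-5}}\right) = - 54 \left(-88 + \frac{104}{2 \left(- \frac{1}{5}\right)}\right) = - 54 \left(-88 + \frac{104}{- \frac{2}{5}}\right) = - 54 \left(-88 + 104 \left(- \frac{5}{2}\right)\right) = - 54 \left(-88 - 260\right) = \left(-54\right) \left(-348\right) = 18792$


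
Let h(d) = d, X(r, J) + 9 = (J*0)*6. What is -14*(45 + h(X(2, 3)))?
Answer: -504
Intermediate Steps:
X(r, J) = -9 (X(r, J) = -9 + (J*0)*6 = -9 + 0*6 = -9 + 0 = -9)
-14*(45 + h(X(2, 3))) = -14*(45 - 9) = -14*36 = -504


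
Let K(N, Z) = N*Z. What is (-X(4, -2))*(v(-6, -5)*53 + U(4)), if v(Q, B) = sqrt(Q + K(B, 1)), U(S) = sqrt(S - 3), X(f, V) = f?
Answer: -4 - 212*I*sqrt(11) ≈ -4.0 - 703.12*I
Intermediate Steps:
U(S) = sqrt(-3 + S)
v(Q, B) = sqrt(B + Q) (v(Q, B) = sqrt(Q + B*1) = sqrt(Q + B) = sqrt(B + Q))
(-X(4, -2))*(v(-6, -5)*53 + U(4)) = (-1*4)*(sqrt(-5 - 6)*53 + sqrt(-3 + 4)) = -4*(sqrt(-11)*53 + sqrt(1)) = -4*((I*sqrt(11))*53 + 1) = -4*(53*I*sqrt(11) + 1) = -4*(1 + 53*I*sqrt(11)) = -4 - 212*I*sqrt(11)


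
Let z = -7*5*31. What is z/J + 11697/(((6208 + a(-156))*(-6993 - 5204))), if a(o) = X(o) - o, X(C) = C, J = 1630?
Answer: -8217415507/12342193088 ≈ -0.66580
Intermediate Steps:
a(o) = 0 (a(o) = o - o = 0)
z = -1085 (z = -35*31 = -1085)
z/J + 11697/(((6208 + a(-156))*(-6993 - 5204))) = -1085/1630 + 11697/(((6208 + 0)*(-6993 - 5204))) = -1085*1/1630 + 11697/((6208*(-12197))) = -217/326 + 11697/(-75718976) = -217/326 + 11697*(-1/75718976) = -217/326 - 11697/75718976 = -8217415507/12342193088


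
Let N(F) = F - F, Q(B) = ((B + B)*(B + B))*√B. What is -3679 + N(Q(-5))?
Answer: -3679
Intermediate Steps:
Q(B) = 4*B^(5/2) (Q(B) = ((2*B)*(2*B))*√B = (4*B²)*√B = 4*B^(5/2))
N(F) = 0
-3679 + N(Q(-5)) = -3679 + 0 = -3679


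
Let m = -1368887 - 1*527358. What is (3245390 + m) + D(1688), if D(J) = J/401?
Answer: 541008833/401 ≈ 1.3492e+6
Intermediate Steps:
m = -1896245 (m = -1368887 - 527358 = -1896245)
D(J) = J/401 (D(J) = J*(1/401) = J/401)
(3245390 + m) + D(1688) = (3245390 - 1896245) + (1/401)*1688 = 1349145 + 1688/401 = 541008833/401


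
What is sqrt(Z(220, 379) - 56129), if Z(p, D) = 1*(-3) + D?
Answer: I*sqrt(55753) ≈ 236.12*I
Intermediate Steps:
Z(p, D) = -3 + D
sqrt(Z(220, 379) - 56129) = sqrt((-3 + 379) - 56129) = sqrt(376 - 56129) = sqrt(-55753) = I*sqrt(55753)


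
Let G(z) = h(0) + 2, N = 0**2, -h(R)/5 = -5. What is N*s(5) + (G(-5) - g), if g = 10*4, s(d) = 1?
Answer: -13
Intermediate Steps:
h(R) = 25 (h(R) = -5*(-5) = 25)
N = 0
g = 40
G(z) = 27 (G(z) = 25 + 2 = 27)
N*s(5) + (G(-5) - g) = 0*1 + (27 - 1*40) = 0 + (27 - 40) = 0 - 13 = -13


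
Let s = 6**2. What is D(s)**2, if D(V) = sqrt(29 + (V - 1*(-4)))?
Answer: 69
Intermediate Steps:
s = 36
D(V) = sqrt(33 + V) (D(V) = sqrt(29 + (V + 4)) = sqrt(29 + (4 + V)) = sqrt(33 + V))
D(s)**2 = (sqrt(33 + 36))**2 = (sqrt(69))**2 = 69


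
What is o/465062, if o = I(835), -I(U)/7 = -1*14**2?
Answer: 686/232531 ≈ 0.0029501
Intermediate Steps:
I(U) = 1372 (I(U) = -(-7)*14**2 = -(-7)*196 = -7*(-196) = 1372)
o = 1372
o/465062 = 1372/465062 = 1372*(1/465062) = 686/232531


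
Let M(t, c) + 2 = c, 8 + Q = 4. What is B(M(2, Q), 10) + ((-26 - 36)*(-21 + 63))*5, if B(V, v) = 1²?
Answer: -13019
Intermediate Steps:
Q = -4 (Q = -8 + 4 = -4)
M(t, c) = -2 + c
B(V, v) = 1
B(M(2, Q), 10) + ((-26 - 36)*(-21 + 63))*5 = 1 + ((-26 - 36)*(-21 + 63))*5 = 1 - 62*42*5 = 1 - 2604*5 = 1 - 13020 = -13019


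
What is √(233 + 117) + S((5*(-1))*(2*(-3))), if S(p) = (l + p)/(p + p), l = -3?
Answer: 9/20 + 5*√14 ≈ 19.158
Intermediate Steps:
S(p) = (-3 + p)/(2*p) (S(p) = (-3 + p)/(p + p) = (-3 + p)/((2*p)) = (-3 + p)*(1/(2*p)) = (-3 + p)/(2*p))
√(233 + 117) + S((5*(-1))*(2*(-3))) = √(233 + 117) + (-3 + (5*(-1))*(2*(-3)))/(2*(((5*(-1))*(2*(-3))))) = √350 + (-3 - 5*(-6))/(2*((-5*(-6)))) = 5*√14 + (½)*(-3 + 30)/30 = 5*√14 + (½)*(1/30)*27 = 5*√14 + 9/20 = 9/20 + 5*√14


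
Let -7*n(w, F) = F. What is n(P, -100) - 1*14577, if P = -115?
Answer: -101939/7 ≈ -14563.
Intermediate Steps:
n(w, F) = -F/7
n(P, -100) - 1*14577 = -⅐*(-100) - 1*14577 = 100/7 - 14577 = -101939/7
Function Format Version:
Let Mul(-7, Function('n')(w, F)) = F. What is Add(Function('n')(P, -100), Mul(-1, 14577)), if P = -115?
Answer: Rational(-101939, 7) ≈ -14563.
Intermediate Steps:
Function('n')(w, F) = Mul(Rational(-1, 7), F)
Add(Function('n')(P, -100), Mul(-1, 14577)) = Add(Mul(Rational(-1, 7), -100), Mul(-1, 14577)) = Add(Rational(100, 7), -14577) = Rational(-101939, 7)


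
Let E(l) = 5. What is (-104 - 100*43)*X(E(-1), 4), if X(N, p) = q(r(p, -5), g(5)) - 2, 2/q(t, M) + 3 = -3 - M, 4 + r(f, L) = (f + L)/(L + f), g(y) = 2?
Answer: 9909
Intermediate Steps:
r(f, L) = -3 (r(f, L) = -4 + (f + L)/(L + f) = -4 + (L + f)/(L + f) = -4 + 1 = -3)
q(t, M) = 2/(-6 - M) (q(t, M) = 2/(-3 + (-3 - M)) = 2/(-6 - M))
X(N, p) = -9/4 (X(N, p) = -2/(6 + 2) - 2 = -2/8 - 2 = -2*⅛ - 2 = -¼ - 2 = -9/4)
(-104 - 100*43)*X(E(-1), 4) = (-104 - 100*43)*(-9/4) = (-104 - 4300)*(-9/4) = -4404*(-9/4) = 9909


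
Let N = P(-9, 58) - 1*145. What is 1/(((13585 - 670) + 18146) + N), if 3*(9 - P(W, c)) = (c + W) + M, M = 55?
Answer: 3/92671 ≈ 3.2373e-5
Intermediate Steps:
P(W, c) = -28/3 - W/3 - c/3 (P(W, c) = 9 - ((c + W) + 55)/3 = 9 - ((W + c) + 55)/3 = 9 - (55 + W + c)/3 = 9 + (-55/3 - W/3 - c/3) = -28/3 - W/3 - c/3)
N = -512/3 (N = (-28/3 - 1/3*(-9) - 1/3*58) - 1*145 = (-28/3 + 3 - 58/3) - 145 = -77/3 - 145 = -512/3 ≈ -170.67)
1/(((13585 - 670) + 18146) + N) = 1/(((13585 - 670) + 18146) - 512/3) = 1/((12915 + 18146) - 512/3) = 1/(31061 - 512/3) = 1/(92671/3) = 3/92671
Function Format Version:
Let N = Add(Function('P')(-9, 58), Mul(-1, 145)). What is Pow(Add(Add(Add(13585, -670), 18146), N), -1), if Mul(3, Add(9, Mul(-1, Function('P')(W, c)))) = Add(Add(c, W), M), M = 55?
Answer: Rational(3, 92671) ≈ 3.2373e-5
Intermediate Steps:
Function('P')(W, c) = Add(Rational(-28, 3), Mul(Rational(-1, 3), W), Mul(Rational(-1, 3), c)) (Function('P')(W, c) = Add(9, Mul(Rational(-1, 3), Add(Add(c, W), 55))) = Add(9, Mul(Rational(-1, 3), Add(Add(W, c), 55))) = Add(9, Mul(Rational(-1, 3), Add(55, W, c))) = Add(9, Add(Rational(-55, 3), Mul(Rational(-1, 3), W), Mul(Rational(-1, 3), c))) = Add(Rational(-28, 3), Mul(Rational(-1, 3), W), Mul(Rational(-1, 3), c)))
N = Rational(-512, 3) (N = Add(Add(Rational(-28, 3), Mul(Rational(-1, 3), -9), Mul(Rational(-1, 3), 58)), Mul(-1, 145)) = Add(Add(Rational(-28, 3), 3, Rational(-58, 3)), -145) = Add(Rational(-77, 3), -145) = Rational(-512, 3) ≈ -170.67)
Pow(Add(Add(Add(13585, -670), 18146), N), -1) = Pow(Add(Add(Add(13585, -670), 18146), Rational(-512, 3)), -1) = Pow(Add(Add(12915, 18146), Rational(-512, 3)), -1) = Pow(Add(31061, Rational(-512, 3)), -1) = Pow(Rational(92671, 3), -1) = Rational(3, 92671)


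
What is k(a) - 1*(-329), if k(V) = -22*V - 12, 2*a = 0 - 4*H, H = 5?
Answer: 537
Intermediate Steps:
a = -10 (a = (0 - 4*5)/2 = (0 - 20)/2 = (½)*(-20) = -10)
k(V) = -12 - 22*V
k(a) - 1*(-329) = (-12 - 22*(-10)) - 1*(-329) = (-12 + 220) + 329 = 208 + 329 = 537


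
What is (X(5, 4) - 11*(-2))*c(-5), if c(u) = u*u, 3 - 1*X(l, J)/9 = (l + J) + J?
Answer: -1700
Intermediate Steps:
X(l, J) = 27 - 18*J - 9*l (X(l, J) = 27 - 9*((l + J) + J) = 27 - 9*((J + l) + J) = 27 - 9*(l + 2*J) = 27 + (-18*J - 9*l) = 27 - 18*J - 9*l)
c(u) = u²
(X(5, 4) - 11*(-2))*c(-5) = ((27 - 18*4 - 9*5) - 11*(-2))*(-5)² = ((27 - 72 - 45) + 22)*25 = (-90 + 22)*25 = -68*25 = -1700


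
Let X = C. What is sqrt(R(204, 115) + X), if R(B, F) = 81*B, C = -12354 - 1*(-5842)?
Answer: 2*sqrt(2503) ≈ 100.06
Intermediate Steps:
C = -6512 (C = -12354 + 5842 = -6512)
X = -6512
sqrt(R(204, 115) + X) = sqrt(81*204 - 6512) = sqrt(16524 - 6512) = sqrt(10012) = 2*sqrt(2503)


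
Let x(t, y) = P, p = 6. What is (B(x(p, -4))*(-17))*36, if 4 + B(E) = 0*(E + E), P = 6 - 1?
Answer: 2448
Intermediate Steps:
P = 5
x(t, y) = 5
B(E) = -4 (B(E) = -4 + 0*(E + E) = -4 + 0*(2*E) = -4 + 0 = -4)
(B(x(p, -4))*(-17))*36 = -4*(-17)*36 = 68*36 = 2448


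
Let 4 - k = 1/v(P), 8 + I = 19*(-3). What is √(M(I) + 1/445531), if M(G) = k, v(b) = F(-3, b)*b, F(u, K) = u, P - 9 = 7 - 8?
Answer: √115525825637766/5346372 ≈ 2.0104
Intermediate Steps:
I = -65 (I = -8 + 19*(-3) = -8 - 57 = -65)
P = 8 (P = 9 + (7 - 8) = 9 - 1 = 8)
v(b) = -3*b
k = 97/24 (k = 4 - 1/((-3*8)) = 4 - 1/(-24) = 4 - 1*(-1/24) = 4 + 1/24 = 97/24 ≈ 4.0417)
M(G) = 97/24
√(M(I) + 1/445531) = √(97/24 + 1/445531) = √(43216531/10692744) = √115525825637766/5346372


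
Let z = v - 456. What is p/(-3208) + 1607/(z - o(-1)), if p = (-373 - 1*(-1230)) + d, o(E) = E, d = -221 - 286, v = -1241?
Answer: -718607/680096 ≈ -1.0566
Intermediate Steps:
d = -507
z = -1697 (z = -1241 - 456 = -1697)
p = 350 (p = (-373 - 1*(-1230)) - 507 = (-373 + 1230) - 507 = 857 - 507 = 350)
p/(-3208) + 1607/(z - o(-1)) = 350/(-3208) + 1607/(-1697 - 1*(-1)) = 350*(-1/3208) + 1607/(-1697 + 1) = -175/1604 + 1607/(-1696) = -175/1604 + 1607*(-1/1696) = -175/1604 - 1607/1696 = -718607/680096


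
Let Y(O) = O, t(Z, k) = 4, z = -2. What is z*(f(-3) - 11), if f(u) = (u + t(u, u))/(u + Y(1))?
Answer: 23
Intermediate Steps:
f(u) = (4 + u)/(1 + u) (f(u) = (u + 4)/(u + 1) = (4 + u)/(1 + u))
z*(f(-3) - 11) = -2*((4 - 3)/(1 - 3) - 11) = -2*(1/(-2) - 11) = -2*(-1/2*1 - 11) = -2*(-1/2 - 11) = -2*(-23/2) = 23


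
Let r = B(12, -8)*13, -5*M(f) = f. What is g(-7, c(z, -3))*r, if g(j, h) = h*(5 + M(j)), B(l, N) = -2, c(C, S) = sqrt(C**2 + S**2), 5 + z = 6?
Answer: -832*sqrt(10)/5 ≈ -526.20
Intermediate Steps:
z = 1 (z = -5 + 6 = 1)
M(f) = -f/5
g(j, h) = h*(5 - j/5)
r = -26 (r = -2*13 = -26)
g(-7, c(z, -3))*r = (sqrt(1**2 + (-3)**2)*(25 - 1*(-7))/5)*(-26) = (sqrt(1 + 9)*(25 + 7)/5)*(-26) = ((1/5)*sqrt(10)*32)*(-26) = (32*sqrt(10)/5)*(-26) = -832*sqrt(10)/5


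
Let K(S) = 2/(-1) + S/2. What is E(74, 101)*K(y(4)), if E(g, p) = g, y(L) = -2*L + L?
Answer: -296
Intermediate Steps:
y(L) = -L
K(S) = -2 + S/2 (K(S) = 2*(-1) + S*(½) = -2 + S/2)
E(74, 101)*K(y(4)) = 74*(-2 + (-1*4)/2) = 74*(-2 + (½)*(-4)) = 74*(-2 - 2) = 74*(-4) = -296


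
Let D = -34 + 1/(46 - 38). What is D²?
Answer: 73441/64 ≈ 1147.5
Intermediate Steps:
D = -271/8 (D = -34 + 1/8 = -34 + ⅛ = -271/8 ≈ -33.875)
D² = (-271/8)² = 73441/64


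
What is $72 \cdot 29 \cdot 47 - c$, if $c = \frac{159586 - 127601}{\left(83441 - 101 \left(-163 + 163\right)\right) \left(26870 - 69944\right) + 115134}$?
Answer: $\frac{70540598418397}{718804500} \approx 98136.0$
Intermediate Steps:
$c = - \frac{6397}{718804500}$ ($c = \frac{31985}{\left(83441 - 0\right) \left(-43074\right) + 115134} = \frac{31985}{\left(83441 + 0\right) \left(-43074\right) + 115134} = \frac{31985}{83441 \left(-43074\right) + 115134} = \frac{31985}{-3594137634 + 115134} = \frac{31985}{-3594022500} = 31985 \left(- \frac{1}{3594022500}\right) = - \frac{6397}{718804500} \approx -8.8995 \cdot 10^{-6}$)
$72 \cdot 29 \cdot 47 - c = 72 \cdot 29 \cdot 47 - - \frac{6397}{718804500} = 2088 \cdot 47 + \frac{6397}{718804500} = 98136 + \frac{6397}{718804500} = \frac{70540598418397}{718804500}$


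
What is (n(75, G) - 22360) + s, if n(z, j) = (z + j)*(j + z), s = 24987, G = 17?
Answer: 11091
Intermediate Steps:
n(z, j) = (j + z)² (n(z, j) = (j + z)*(j + z) = (j + z)²)
(n(75, G) - 22360) + s = ((17 + 75)² - 22360) + 24987 = (92² - 22360) + 24987 = (8464 - 22360) + 24987 = -13896 + 24987 = 11091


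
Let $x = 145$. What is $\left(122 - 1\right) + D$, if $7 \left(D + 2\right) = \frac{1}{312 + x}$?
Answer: $\frac{380682}{3199} \approx 119.0$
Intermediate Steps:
$D = - \frac{6397}{3199}$ ($D = -2 + \frac{1}{7 \left(312 + 145\right)} = -2 + \frac{1}{7 \cdot 457} = -2 + \frac{1}{7} \cdot \frac{1}{457} = -2 + \frac{1}{3199} = - \frac{6397}{3199} \approx -1.9997$)
$\left(122 - 1\right) + D = \left(122 - 1\right) - \frac{6397}{3199} = 121 - \frac{6397}{3199} = \frac{380682}{3199}$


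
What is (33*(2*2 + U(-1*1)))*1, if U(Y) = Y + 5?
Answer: 264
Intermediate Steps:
U(Y) = 5 + Y
(33*(2*2 + U(-1*1)))*1 = (33*(2*2 + (5 - 1*1)))*1 = (33*(4 + (5 - 1)))*1 = (33*(4 + 4))*1 = (33*8)*1 = 264*1 = 264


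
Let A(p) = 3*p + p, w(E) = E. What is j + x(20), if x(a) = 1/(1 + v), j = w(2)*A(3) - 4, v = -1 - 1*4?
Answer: 79/4 ≈ 19.750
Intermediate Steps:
v = -5 (v = -1 - 4 = -5)
A(p) = 4*p
j = 20 (j = 2*(4*3) - 4 = 2*12 - 4 = 24 - 4 = 20)
x(a) = -1/4 (x(a) = 1/(1 - 5) = 1/(-4) = -1/4)
j + x(20) = 20 - 1/4 = 79/4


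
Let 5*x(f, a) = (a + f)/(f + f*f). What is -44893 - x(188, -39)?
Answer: -7975690529/177660 ≈ -44893.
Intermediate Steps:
x(f, a) = (a + f)/(5*(f + f²)) (x(f, a) = ((a + f)/(f + f*f))/5 = ((a + f)/(f + f²))/5 = (a + f)/(5*(f + f²)))
-44893 - x(188, -39) = -44893 - (-39 + 188)/(5*188*(1 + 188)) = -44893 - 149/(5*188*189) = -44893 - 1*149/177660 = -44893 - 149/177660 = -7975690529/177660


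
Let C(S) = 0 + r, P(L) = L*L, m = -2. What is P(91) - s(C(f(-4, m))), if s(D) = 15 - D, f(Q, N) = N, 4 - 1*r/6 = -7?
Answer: 8332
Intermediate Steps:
r = 66 (r = 24 - 6*(-7) = 24 + 42 = 66)
P(L) = L²
C(S) = 66 (C(S) = 0 + 66 = 66)
P(91) - s(C(f(-4, m))) = 91² - (15 - 1*66) = 8281 - (15 - 66) = 8281 - 1*(-51) = 8281 + 51 = 8332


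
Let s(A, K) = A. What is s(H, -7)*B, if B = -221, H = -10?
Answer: 2210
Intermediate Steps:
s(H, -7)*B = -10*(-221) = 2210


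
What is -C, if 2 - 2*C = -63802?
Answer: -31902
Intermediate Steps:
C = 31902 (C = 1 - 1/2*(-63802) = 1 + 31901 = 31902)
-C = -1*31902 = -31902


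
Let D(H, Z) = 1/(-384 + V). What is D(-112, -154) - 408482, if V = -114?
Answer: -203424037/498 ≈ -4.0848e+5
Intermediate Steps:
D(H, Z) = -1/498 (D(H, Z) = 1/(-384 - 114) = 1/(-498) = -1/498)
D(-112, -154) - 408482 = -1/498 - 408482 = -203424037/498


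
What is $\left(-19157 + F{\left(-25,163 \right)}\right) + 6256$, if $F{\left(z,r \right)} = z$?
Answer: $-12926$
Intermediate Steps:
$\left(-19157 + F{\left(-25,163 \right)}\right) + 6256 = \left(-19157 - 25\right) + 6256 = -19182 + 6256 = -12926$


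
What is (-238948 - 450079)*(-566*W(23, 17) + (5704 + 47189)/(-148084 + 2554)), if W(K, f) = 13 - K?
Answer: -21019072495907/5390 ≈ -3.8996e+9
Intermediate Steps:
(-238948 - 450079)*(-566*W(23, 17) + (5704 + 47189)/(-148084 + 2554)) = (-238948 - 450079)*(-566*(13 - 1*23) + (5704 + 47189)/(-148084 + 2554)) = -689027*(-566*(13 - 23) + 52893/(-145530)) = -689027*(-566*(-10) + 52893*(-1/145530)) = -689027*(5660 - 1959/5390) = -689027*30505441/5390 = -21019072495907/5390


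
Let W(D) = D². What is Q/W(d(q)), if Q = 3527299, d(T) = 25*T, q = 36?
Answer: 3527299/810000 ≈ 4.3547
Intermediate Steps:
Q/W(d(q)) = 3527299/((25*36)²) = 3527299/(900²) = 3527299/810000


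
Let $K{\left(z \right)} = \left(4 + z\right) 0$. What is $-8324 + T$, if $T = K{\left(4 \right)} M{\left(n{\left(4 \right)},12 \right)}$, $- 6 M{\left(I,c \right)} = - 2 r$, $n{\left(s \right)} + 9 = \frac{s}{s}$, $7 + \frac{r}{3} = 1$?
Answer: $-8324$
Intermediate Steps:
$r = -18$ ($r = -21 + 3 \cdot 1 = -21 + 3 = -18$)
$n{\left(s \right)} = -8$ ($n{\left(s \right)} = -9 + \frac{s}{s} = -9 + 1 = -8$)
$M{\left(I,c \right)} = -6$ ($M{\left(I,c \right)} = - \frac{\left(-2\right) \left(-18\right)}{6} = \left(- \frac{1}{6}\right) 36 = -6$)
$K{\left(z \right)} = 0$
$T = 0$ ($T = 0 \left(-6\right) = 0$)
$-8324 + T = -8324 + 0 = -8324$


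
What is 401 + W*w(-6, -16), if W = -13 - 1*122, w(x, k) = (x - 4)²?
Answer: -13099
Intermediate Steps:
w(x, k) = (-4 + x)²
W = -135 (W = -13 - 122 = -135)
401 + W*w(-6, -16) = 401 - 135*(-4 - 6)² = 401 - 135*(-10)² = 401 - 135*100 = 401 - 13500 = -13099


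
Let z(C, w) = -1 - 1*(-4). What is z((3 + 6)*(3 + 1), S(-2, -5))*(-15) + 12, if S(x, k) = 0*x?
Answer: -33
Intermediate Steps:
S(x, k) = 0
z(C, w) = 3 (z(C, w) = -1 + 4 = 3)
z((3 + 6)*(3 + 1), S(-2, -5))*(-15) + 12 = 3*(-15) + 12 = -45 + 12 = -33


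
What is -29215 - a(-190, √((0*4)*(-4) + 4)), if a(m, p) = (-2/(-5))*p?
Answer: -146079/5 ≈ -29216.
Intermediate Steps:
a(m, p) = 2*p/5 (a(m, p) = (-2*(-⅕))*p = 2*p/5)
-29215 - a(-190, √((0*4)*(-4) + 4)) = -29215 - 2*√((0*4)*(-4) + 4)/5 = -29215 - 2*√(0*(-4) + 4)/5 = -29215 - 2*√(0 + 4)/5 = -29215 - 2*√4/5 = -29215 - 2*2/5 = -29215 - 1*⅘ = -29215 - ⅘ = -146079/5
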